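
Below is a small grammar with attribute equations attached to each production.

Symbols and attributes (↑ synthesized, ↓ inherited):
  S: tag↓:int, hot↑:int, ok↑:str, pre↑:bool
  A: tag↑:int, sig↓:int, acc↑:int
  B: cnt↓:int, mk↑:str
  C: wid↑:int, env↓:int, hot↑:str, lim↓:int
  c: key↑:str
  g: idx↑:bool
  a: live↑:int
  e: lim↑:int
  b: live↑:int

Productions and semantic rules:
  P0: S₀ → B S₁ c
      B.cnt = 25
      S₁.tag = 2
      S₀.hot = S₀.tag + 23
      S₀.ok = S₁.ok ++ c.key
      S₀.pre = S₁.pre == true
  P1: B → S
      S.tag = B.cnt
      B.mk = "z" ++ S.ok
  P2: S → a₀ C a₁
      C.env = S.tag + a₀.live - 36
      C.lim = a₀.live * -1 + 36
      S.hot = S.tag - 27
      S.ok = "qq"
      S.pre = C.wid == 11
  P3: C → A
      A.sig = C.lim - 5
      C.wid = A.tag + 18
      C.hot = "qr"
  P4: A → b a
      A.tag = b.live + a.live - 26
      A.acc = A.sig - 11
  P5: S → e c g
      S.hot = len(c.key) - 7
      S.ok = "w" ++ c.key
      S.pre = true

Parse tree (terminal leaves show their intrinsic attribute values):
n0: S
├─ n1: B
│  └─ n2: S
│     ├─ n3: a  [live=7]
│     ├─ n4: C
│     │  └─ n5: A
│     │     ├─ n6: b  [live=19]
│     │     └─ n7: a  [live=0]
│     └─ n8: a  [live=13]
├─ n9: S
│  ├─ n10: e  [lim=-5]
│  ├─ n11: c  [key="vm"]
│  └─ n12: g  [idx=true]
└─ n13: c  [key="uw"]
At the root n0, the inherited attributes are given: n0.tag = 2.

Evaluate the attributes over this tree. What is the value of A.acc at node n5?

13

1. n0.tag = 2  [given at root]
2. n1.cnt = 25  [25]
3. n2.tag = 25  [B.cnt]
4. n3.live = 7  [terminal]
5. n4.env = -4  [S.tag + a₀.live - 36]
6. n4.lim = 29  [a₀.live * -1 + 36]
7. n5.sig = 24  [C.lim - 5]
8. n6.live = 19  [terminal]
9. n7.live = 0  [terminal]
10. n5.tag = -7  [b.live + a.live - 26]
11. n5.acc = 13  [A.sig - 11]
12. n4.wid = 11  [A.tag + 18]
13. n4.hot = "qr"  ["qr"]
14. n8.live = 13  [terminal]
15. n2.hot = -2  [S.tag - 27]
16. n2.ok = "qq"  ["qq"]
17. n2.pre = true  [C.wid == 11]
18. n1.mk = "zqq"  ["z" ++ S.ok]
19. n9.tag = 2  [2]
20. n10.lim = -5  [terminal]
21. n11.key = "vm"  [terminal]
22. n12.idx = true  [terminal]
23. n9.hot = -5  [len(c.key) - 7]
24. n9.ok = "wvm"  ["w" ++ c.key]
25. n9.pre = true  [true]
26. n13.key = "uw"  [terminal]
27. n0.hot = 25  [S₀.tag + 23]
28. n0.ok = "wvmuw"  [S₁.ok ++ c.key]
29. n0.pre = true  [S₁.pre == true]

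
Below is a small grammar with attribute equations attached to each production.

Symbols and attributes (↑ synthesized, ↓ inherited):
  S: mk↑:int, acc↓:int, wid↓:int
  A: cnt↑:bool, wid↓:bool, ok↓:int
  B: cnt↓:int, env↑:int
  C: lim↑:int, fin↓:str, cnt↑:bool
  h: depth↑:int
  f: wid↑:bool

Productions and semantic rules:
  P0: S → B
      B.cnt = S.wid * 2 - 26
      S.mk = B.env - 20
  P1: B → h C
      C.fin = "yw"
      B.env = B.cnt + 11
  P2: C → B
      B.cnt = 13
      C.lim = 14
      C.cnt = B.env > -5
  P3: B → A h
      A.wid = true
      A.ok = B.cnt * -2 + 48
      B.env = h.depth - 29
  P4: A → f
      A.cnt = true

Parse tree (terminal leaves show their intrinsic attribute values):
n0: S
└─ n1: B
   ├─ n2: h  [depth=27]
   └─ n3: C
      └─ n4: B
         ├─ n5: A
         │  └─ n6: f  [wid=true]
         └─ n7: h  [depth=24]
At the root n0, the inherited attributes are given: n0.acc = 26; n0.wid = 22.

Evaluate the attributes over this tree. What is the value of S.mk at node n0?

9

1. n0.acc = 26  [given at root]
2. n0.wid = 22  [given at root]
3. n1.cnt = 18  [S.wid * 2 - 26]
4. n2.depth = 27  [terminal]
5. n3.fin = "yw"  ["yw"]
6. n4.cnt = 13  [13]
7. n5.wid = true  [true]
8. n5.ok = 22  [B.cnt * -2 + 48]
9. n6.wid = true  [terminal]
10. n5.cnt = true  [true]
11. n7.depth = 24  [terminal]
12. n4.env = -5  [h.depth - 29]
13. n3.lim = 14  [14]
14. n3.cnt = false  [B.env > -5]
15. n1.env = 29  [B.cnt + 11]
16. n0.mk = 9  [B.env - 20]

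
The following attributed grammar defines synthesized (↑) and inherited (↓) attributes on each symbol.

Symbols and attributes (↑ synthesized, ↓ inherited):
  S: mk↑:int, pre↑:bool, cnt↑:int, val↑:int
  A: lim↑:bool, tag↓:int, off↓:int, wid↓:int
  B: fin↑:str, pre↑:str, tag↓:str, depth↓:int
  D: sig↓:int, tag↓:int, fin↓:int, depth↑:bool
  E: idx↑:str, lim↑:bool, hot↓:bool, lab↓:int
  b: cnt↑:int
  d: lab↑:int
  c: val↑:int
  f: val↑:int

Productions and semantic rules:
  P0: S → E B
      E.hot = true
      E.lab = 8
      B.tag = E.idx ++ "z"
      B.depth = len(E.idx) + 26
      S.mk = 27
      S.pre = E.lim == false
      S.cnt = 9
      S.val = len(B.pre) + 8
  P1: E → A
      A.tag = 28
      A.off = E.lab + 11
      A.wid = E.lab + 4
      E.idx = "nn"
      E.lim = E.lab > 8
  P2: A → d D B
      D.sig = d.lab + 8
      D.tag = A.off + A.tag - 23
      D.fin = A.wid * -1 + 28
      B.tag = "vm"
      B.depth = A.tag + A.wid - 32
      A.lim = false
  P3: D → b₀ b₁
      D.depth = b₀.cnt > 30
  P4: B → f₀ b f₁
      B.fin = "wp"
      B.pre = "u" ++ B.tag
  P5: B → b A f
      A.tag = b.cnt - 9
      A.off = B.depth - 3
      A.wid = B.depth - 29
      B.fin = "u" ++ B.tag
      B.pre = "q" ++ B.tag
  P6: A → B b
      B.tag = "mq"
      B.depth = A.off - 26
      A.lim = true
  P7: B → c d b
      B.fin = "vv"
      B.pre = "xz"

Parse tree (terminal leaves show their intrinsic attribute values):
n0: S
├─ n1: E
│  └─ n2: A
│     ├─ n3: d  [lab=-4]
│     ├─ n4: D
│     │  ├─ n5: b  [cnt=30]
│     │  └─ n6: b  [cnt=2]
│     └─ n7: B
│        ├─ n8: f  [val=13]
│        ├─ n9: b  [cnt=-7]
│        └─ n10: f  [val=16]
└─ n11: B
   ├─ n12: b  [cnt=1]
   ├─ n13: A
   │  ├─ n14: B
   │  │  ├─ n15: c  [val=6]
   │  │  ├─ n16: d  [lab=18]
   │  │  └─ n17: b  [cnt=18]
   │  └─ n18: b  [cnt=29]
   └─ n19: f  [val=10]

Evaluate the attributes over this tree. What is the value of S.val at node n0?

1. n1.hot = true  [true]
2. n1.lab = 8  [8]
3. n2.tag = 28  [28]
4. n2.off = 19  [E.lab + 11]
5. n2.wid = 12  [E.lab + 4]
6. n3.lab = -4  [terminal]
7. n4.sig = 4  [d.lab + 8]
8. n4.tag = 24  [A.off + A.tag - 23]
9. n4.fin = 16  [A.wid * -1 + 28]
10. n5.cnt = 30  [terminal]
11. n6.cnt = 2  [terminal]
12. n4.depth = false  [b₀.cnt > 30]
13. n7.tag = "vm"  ["vm"]
14. n7.depth = 8  [A.tag + A.wid - 32]
15. n8.val = 13  [terminal]
16. n9.cnt = -7  [terminal]
17. n10.val = 16  [terminal]
18. n7.fin = "wp"  ["wp"]
19. n7.pre = "uvm"  ["u" ++ B.tag]
20. n2.lim = false  [false]
21. n1.idx = "nn"  ["nn"]
22. n1.lim = false  [E.lab > 8]
23. n11.tag = "nnz"  [E.idx ++ "z"]
24. n11.depth = 28  [len(E.idx) + 26]
25. n12.cnt = 1  [terminal]
26. n13.tag = -8  [b.cnt - 9]
27. n13.off = 25  [B.depth - 3]
28. n13.wid = -1  [B.depth - 29]
29. n14.tag = "mq"  ["mq"]
30. n14.depth = -1  [A.off - 26]
31. n15.val = 6  [terminal]
32. n16.lab = 18  [terminal]
33. n17.cnt = 18  [terminal]
34. n14.fin = "vv"  ["vv"]
35. n14.pre = "xz"  ["xz"]
36. n18.cnt = 29  [terminal]
37. n13.lim = true  [true]
38. n19.val = 10  [terminal]
39. n11.fin = "unnz"  ["u" ++ B.tag]
40. n11.pre = "qnnz"  ["q" ++ B.tag]
41. n0.mk = 27  [27]
42. n0.pre = true  [E.lim == false]
43. n0.cnt = 9  [9]
44. n0.val = 12  [len(B.pre) + 8]

12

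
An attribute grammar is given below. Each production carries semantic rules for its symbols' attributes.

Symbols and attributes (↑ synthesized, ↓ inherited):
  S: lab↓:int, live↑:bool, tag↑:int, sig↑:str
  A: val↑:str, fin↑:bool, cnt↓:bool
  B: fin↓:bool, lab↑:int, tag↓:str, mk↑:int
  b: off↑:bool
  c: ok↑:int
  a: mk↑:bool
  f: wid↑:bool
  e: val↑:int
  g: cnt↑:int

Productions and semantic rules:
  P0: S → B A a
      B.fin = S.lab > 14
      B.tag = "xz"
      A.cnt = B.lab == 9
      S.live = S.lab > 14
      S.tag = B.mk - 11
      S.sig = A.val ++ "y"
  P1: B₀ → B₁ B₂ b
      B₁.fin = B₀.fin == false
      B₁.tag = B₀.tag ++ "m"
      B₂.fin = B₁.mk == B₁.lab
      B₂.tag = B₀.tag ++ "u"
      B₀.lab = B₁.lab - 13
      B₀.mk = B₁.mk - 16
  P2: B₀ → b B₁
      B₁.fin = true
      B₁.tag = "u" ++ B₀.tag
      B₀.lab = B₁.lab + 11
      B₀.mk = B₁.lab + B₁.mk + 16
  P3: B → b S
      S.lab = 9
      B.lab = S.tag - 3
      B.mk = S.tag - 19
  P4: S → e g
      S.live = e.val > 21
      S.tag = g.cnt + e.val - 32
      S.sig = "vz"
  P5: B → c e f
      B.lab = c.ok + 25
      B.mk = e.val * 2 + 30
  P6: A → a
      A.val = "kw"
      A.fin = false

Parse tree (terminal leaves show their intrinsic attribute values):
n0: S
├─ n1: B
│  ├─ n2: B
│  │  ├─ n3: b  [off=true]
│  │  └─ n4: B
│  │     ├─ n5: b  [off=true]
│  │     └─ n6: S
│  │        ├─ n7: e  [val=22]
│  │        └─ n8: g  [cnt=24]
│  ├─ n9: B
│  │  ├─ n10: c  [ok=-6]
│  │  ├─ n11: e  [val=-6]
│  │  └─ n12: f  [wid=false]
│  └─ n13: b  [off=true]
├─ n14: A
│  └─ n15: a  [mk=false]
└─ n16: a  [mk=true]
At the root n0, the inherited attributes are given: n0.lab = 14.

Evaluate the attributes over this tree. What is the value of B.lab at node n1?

1. n0.lab = 14  [given at root]
2. n1.fin = false  [S.lab > 14]
3. n1.tag = "xz"  ["xz"]
4. n2.fin = true  [B₀.fin == false]
5. n2.tag = "xzm"  [B₀.tag ++ "m"]
6. n3.off = true  [terminal]
7. n4.fin = true  [true]
8. n4.tag = "uxzm"  ["u" ++ B₀.tag]
9. n5.off = true  [terminal]
10. n6.lab = 9  [9]
11. n7.val = 22  [terminal]
12. n8.cnt = 24  [terminal]
13. n6.live = true  [e.val > 21]
14. n6.tag = 14  [g.cnt + e.val - 32]
15. n6.sig = "vz"  ["vz"]
16. n4.lab = 11  [S.tag - 3]
17. n4.mk = -5  [S.tag - 19]
18. n2.lab = 22  [B₁.lab + 11]
19. n2.mk = 22  [B₁.lab + B₁.mk + 16]
20. n9.fin = true  [B₁.mk == B₁.lab]
21. n9.tag = "xzu"  [B₀.tag ++ "u"]
22. n10.ok = -6  [terminal]
23. n11.val = -6  [terminal]
24. n12.wid = false  [terminal]
25. n9.lab = 19  [c.ok + 25]
26. n9.mk = 18  [e.val * 2 + 30]
27. n13.off = true  [terminal]
28. n1.lab = 9  [B₁.lab - 13]
29. n1.mk = 6  [B₁.mk - 16]
30. n14.cnt = true  [B.lab == 9]
31. n15.mk = false  [terminal]
32. n14.val = "kw"  ["kw"]
33. n14.fin = false  [false]
34. n16.mk = true  [terminal]
35. n0.live = false  [S.lab > 14]
36. n0.tag = -5  [B.mk - 11]
37. n0.sig = "kwy"  [A.val ++ "y"]

9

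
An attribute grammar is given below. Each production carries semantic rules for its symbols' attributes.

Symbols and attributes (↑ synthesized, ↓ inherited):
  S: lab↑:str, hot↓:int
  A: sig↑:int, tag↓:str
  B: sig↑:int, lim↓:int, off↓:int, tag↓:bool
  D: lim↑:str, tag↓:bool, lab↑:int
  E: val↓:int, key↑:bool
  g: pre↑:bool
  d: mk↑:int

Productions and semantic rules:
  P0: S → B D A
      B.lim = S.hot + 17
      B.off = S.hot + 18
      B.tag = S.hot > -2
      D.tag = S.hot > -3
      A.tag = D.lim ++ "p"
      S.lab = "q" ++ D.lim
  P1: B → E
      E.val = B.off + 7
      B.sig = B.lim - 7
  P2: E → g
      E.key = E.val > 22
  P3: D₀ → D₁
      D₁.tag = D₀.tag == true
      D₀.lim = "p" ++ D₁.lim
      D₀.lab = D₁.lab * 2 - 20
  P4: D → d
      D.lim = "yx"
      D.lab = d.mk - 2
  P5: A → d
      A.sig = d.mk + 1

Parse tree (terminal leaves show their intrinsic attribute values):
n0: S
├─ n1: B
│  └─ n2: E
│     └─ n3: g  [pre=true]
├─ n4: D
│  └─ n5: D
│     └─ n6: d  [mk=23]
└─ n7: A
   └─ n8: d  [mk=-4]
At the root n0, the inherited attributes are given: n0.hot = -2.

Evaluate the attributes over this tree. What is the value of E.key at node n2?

true

1. n0.hot = -2  [given at root]
2. n1.lim = 15  [S.hot + 17]
3. n1.off = 16  [S.hot + 18]
4. n1.tag = false  [S.hot > -2]
5. n2.val = 23  [B.off + 7]
6. n3.pre = true  [terminal]
7. n2.key = true  [E.val > 22]
8. n1.sig = 8  [B.lim - 7]
9. n4.tag = true  [S.hot > -3]
10. n5.tag = true  [D₀.tag == true]
11. n6.mk = 23  [terminal]
12. n5.lim = "yx"  ["yx"]
13. n5.lab = 21  [d.mk - 2]
14. n4.lim = "pyx"  ["p" ++ D₁.lim]
15. n4.lab = 22  [D₁.lab * 2 - 20]
16. n7.tag = "pyxp"  [D.lim ++ "p"]
17. n8.mk = -4  [terminal]
18. n7.sig = -3  [d.mk + 1]
19. n0.lab = "qpyx"  ["q" ++ D.lim]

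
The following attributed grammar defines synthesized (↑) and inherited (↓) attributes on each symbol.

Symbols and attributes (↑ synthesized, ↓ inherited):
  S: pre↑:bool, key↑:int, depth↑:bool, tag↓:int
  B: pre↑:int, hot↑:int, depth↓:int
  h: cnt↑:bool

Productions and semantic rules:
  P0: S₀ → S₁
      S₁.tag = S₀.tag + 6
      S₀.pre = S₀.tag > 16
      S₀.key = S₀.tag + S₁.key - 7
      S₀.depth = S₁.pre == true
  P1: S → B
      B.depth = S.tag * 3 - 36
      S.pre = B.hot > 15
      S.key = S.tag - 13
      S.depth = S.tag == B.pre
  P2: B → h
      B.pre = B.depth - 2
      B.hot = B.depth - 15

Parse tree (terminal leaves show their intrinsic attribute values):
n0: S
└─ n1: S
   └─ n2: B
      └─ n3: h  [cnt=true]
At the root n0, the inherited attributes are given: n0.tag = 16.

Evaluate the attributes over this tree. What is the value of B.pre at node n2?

28

1. n0.tag = 16  [given at root]
2. n1.tag = 22  [S₀.tag + 6]
3. n2.depth = 30  [S.tag * 3 - 36]
4. n3.cnt = true  [terminal]
5. n2.pre = 28  [B.depth - 2]
6. n2.hot = 15  [B.depth - 15]
7. n1.pre = false  [B.hot > 15]
8. n1.key = 9  [S.tag - 13]
9. n1.depth = false  [S.tag == B.pre]
10. n0.pre = false  [S₀.tag > 16]
11. n0.key = 18  [S₀.tag + S₁.key - 7]
12. n0.depth = false  [S₁.pre == true]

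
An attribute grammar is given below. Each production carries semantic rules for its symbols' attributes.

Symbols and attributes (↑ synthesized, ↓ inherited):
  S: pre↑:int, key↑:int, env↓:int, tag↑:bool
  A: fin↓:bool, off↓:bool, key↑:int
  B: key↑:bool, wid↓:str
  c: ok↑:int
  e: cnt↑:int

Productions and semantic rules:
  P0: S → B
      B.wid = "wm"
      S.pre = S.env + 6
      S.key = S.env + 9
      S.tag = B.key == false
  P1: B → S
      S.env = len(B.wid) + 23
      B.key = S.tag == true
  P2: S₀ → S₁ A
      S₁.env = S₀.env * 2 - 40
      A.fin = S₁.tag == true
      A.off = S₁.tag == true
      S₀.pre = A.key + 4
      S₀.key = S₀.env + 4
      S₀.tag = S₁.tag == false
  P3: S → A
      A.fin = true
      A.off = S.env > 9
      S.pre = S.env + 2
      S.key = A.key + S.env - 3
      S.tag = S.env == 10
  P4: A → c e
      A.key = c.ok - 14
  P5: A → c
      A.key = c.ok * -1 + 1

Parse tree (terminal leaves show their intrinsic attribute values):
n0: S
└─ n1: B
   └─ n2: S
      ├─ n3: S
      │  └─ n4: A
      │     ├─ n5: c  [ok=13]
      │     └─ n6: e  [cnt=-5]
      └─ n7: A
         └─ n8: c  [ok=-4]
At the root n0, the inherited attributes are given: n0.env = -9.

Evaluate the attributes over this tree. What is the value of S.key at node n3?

1. n0.env = -9  [given at root]
2. n1.wid = "wm"  ["wm"]
3. n2.env = 25  [len(B.wid) + 23]
4. n3.env = 10  [S₀.env * 2 - 40]
5. n4.fin = true  [true]
6. n4.off = true  [S.env > 9]
7. n5.ok = 13  [terminal]
8. n6.cnt = -5  [terminal]
9. n4.key = -1  [c.ok - 14]
10. n3.pre = 12  [S.env + 2]
11. n3.key = 6  [A.key + S.env - 3]
12. n3.tag = true  [S.env == 10]
13. n7.fin = true  [S₁.tag == true]
14. n7.off = true  [S₁.tag == true]
15. n8.ok = -4  [terminal]
16. n7.key = 5  [c.ok * -1 + 1]
17. n2.pre = 9  [A.key + 4]
18. n2.key = 29  [S₀.env + 4]
19. n2.tag = false  [S₁.tag == false]
20. n1.key = false  [S.tag == true]
21. n0.pre = -3  [S.env + 6]
22. n0.key = 0  [S.env + 9]
23. n0.tag = true  [B.key == false]

6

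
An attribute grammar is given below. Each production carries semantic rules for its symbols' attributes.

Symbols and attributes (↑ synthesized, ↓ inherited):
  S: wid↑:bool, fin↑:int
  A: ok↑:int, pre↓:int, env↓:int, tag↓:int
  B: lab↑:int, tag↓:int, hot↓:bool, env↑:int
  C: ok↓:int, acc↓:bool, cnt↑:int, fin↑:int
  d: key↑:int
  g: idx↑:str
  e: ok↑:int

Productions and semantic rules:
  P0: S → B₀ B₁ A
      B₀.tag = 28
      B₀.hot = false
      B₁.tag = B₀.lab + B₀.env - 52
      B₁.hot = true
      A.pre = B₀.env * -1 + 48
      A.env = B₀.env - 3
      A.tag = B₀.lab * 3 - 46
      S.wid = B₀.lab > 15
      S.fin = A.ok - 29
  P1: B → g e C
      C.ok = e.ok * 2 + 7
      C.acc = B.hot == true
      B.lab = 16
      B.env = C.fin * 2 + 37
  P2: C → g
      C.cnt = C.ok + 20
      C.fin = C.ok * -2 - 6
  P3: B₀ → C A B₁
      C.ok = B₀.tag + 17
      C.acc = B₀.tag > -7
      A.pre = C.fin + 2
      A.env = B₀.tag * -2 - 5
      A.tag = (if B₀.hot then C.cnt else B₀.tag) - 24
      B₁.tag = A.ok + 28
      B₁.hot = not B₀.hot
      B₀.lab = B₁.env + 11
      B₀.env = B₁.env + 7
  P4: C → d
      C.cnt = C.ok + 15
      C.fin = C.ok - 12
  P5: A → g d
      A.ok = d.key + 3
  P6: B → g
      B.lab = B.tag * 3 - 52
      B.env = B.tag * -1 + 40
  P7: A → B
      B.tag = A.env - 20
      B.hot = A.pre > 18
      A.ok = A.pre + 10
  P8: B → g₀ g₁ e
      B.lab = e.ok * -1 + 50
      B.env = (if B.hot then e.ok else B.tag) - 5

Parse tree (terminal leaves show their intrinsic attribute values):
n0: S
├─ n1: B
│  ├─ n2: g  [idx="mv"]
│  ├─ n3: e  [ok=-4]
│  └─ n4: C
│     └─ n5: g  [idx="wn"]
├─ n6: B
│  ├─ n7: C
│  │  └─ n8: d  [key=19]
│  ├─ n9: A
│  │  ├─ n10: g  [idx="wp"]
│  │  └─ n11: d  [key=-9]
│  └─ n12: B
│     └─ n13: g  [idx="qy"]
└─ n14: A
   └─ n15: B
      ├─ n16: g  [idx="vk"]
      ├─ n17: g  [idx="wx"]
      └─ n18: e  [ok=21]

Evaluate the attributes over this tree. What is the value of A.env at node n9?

1. n1.tag = 28  [28]
2. n1.hot = false  [false]
3. n2.idx = "mv"  [terminal]
4. n3.ok = -4  [terminal]
5. n4.ok = -1  [e.ok * 2 + 7]
6. n4.acc = false  [B.hot == true]
7. n5.idx = "wn"  [terminal]
8. n4.cnt = 19  [C.ok + 20]
9. n4.fin = -4  [C.ok * -2 - 6]
10. n1.lab = 16  [16]
11. n1.env = 29  [C.fin * 2 + 37]
12. n6.tag = -7  [B₀.lab + B₀.env - 52]
13. n6.hot = true  [true]
14. n7.ok = 10  [B₀.tag + 17]
15. n7.acc = false  [B₀.tag > -7]
16. n8.key = 19  [terminal]
17. n7.cnt = 25  [C.ok + 15]
18. n7.fin = -2  [C.ok - 12]
19. n9.pre = 0  [C.fin + 2]
20. n9.env = 9  [B₀.tag * -2 - 5]
21. n9.tag = 1  [(if B₀.hot then C.cnt else B₀.tag) - 24]
22. n10.idx = "wp"  [terminal]
23. n11.key = -9  [terminal]
24. n9.ok = -6  [d.key + 3]
25. n12.tag = 22  [A.ok + 28]
26. n12.hot = false  [not B₀.hot]
27. n13.idx = "qy"  [terminal]
28. n12.lab = 14  [B.tag * 3 - 52]
29. n12.env = 18  [B.tag * -1 + 40]
30. n6.lab = 29  [B₁.env + 11]
31. n6.env = 25  [B₁.env + 7]
32. n14.pre = 19  [B₀.env * -1 + 48]
33. n14.env = 26  [B₀.env - 3]
34. n14.tag = 2  [B₀.lab * 3 - 46]
35. n15.tag = 6  [A.env - 20]
36. n15.hot = true  [A.pre > 18]
37. n16.idx = "vk"  [terminal]
38. n17.idx = "wx"  [terminal]
39. n18.ok = 21  [terminal]
40. n15.lab = 29  [e.ok * -1 + 50]
41. n15.env = 16  [(if B.hot then e.ok else B.tag) - 5]
42. n14.ok = 29  [A.pre + 10]
43. n0.wid = true  [B₀.lab > 15]
44. n0.fin = 0  [A.ok - 29]

9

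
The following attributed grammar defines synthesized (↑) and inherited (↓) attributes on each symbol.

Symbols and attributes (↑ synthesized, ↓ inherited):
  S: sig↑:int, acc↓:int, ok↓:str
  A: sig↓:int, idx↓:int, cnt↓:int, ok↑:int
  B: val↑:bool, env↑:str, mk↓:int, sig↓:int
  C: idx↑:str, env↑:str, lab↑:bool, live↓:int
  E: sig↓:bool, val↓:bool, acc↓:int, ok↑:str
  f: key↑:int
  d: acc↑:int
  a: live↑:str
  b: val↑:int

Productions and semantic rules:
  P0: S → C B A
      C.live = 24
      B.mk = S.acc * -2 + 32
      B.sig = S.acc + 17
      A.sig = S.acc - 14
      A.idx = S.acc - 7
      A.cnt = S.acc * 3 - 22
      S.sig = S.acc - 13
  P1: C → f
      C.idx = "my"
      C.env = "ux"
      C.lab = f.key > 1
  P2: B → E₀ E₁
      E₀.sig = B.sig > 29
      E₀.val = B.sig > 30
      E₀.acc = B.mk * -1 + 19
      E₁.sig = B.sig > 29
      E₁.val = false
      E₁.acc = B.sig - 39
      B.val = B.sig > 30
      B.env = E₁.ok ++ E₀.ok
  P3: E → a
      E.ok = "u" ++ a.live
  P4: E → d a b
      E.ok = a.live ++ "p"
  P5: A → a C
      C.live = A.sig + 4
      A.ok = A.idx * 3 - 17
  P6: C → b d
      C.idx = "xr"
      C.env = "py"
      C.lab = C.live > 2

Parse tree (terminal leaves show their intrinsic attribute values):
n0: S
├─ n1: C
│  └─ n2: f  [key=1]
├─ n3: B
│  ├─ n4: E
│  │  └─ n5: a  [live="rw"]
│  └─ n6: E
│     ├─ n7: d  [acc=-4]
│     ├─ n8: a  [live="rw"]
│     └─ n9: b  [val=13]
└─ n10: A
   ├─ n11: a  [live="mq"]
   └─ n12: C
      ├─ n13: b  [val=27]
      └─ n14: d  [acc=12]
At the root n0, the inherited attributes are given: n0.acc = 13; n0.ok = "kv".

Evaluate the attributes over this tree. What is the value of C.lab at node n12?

true

1. n0.acc = 13  [given at root]
2. n0.ok = "kv"  [given at root]
3. n1.live = 24  [24]
4. n2.key = 1  [terminal]
5. n1.idx = "my"  ["my"]
6. n1.env = "ux"  ["ux"]
7. n1.lab = false  [f.key > 1]
8. n3.mk = 6  [S.acc * -2 + 32]
9. n3.sig = 30  [S.acc + 17]
10. n4.sig = true  [B.sig > 29]
11. n4.val = false  [B.sig > 30]
12. n4.acc = 13  [B.mk * -1 + 19]
13. n5.live = "rw"  [terminal]
14. n4.ok = "urw"  ["u" ++ a.live]
15. n6.sig = true  [B.sig > 29]
16. n6.val = false  [false]
17. n6.acc = -9  [B.sig - 39]
18. n7.acc = -4  [terminal]
19. n8.live = "rw"  [terminal]
20. n9.val = 13  [terminal]
21. n6.ok = "rwp"  [a.live ++ "p"]
22. n3.val = false  [B.sig > 30]
23. n3.env = "rwpurw"  [E₁.ok ++ E₀.ok]
24. n10.sig = -1  [S.acc - 14]
25. n10.idx = 6  [S.acc - 7]
26. n10.cnt = 17  [S.acc * 3 - 22]
27. n11.live = "mq"  [terminal]
28. n12.live = 3  [A.sig + 4]
29. n13.val = 27  [terminal]
30. n14.acc = 12  [terminal]
31. n12.idx = "xr"  ["xr"]
32. n12.env = "py"  ["py"]
33. n12.lab = true  [C.live > 2]
34. n10.ok = 1  [A.idx * 3 - 17]
35. n0.sig = 0  [S.acc - 13]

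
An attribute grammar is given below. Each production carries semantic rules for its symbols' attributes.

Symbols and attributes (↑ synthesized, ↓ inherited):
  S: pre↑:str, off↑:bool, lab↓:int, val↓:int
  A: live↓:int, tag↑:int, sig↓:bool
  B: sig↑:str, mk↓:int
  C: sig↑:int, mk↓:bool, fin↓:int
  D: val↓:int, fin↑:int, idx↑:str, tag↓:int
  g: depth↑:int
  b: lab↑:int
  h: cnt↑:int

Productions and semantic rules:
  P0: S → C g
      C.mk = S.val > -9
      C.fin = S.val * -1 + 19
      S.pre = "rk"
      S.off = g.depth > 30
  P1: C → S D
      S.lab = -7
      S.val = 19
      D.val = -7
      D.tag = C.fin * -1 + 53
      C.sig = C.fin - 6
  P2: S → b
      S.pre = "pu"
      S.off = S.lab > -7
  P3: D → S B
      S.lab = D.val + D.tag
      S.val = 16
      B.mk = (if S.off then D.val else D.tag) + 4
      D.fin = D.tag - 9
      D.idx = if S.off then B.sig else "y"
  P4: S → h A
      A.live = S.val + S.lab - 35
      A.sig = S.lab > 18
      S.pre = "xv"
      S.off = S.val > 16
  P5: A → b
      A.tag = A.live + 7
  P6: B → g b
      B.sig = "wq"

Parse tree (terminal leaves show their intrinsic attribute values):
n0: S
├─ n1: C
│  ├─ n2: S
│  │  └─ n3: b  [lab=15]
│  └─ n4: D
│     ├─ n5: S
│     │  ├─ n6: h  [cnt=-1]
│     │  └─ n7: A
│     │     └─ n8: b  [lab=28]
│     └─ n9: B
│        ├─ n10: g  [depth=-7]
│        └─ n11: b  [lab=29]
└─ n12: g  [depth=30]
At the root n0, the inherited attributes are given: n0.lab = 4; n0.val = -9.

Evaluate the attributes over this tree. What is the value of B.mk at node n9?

29

1. n0.lab = 4  [given at root]
2. n0.val = -9  [given at root]
3. n1.mk = false  [S.val > -9]
4. n1.fin = 28  [S.val * -1 + 19]
5. n2.lab = -7  [-7]
6. n2.val = 19  [19]
7. n3.lab = 15  [terminal]
8. n2.pre = "pu"  ["pu"]
9. n2.off = false  [S.lab > -7]
10. n4.val = -7  [-7]
11. n4.tag = 25  [C.fin * -1 + 53]
12. n5.lab = 18  [D.val + D.tag]
13. n5.val = 16  [16]
14. n6.cnt = -1  [terminal]
15. n7.live = -1  [S.val + S.lab - 35]
16. n7.sig = false  [S.lab > 18]
17. n8.lab = 28  [terminal]
18. n7.tag = 6  [A.live + 7]
19. n5.pre = "xv"  ["xv"]
20. n5.off = false  [S.val > 16]
21. n9.mk = 29  [(if S.off then D.val else D.tag) + 4]
22. n10.depth = -7  [terminal]
23. n11.lab = 29  [terminal]
24. n9.sig = "wq"  ["wq"]
25. n4.fin = 16  [D.tag - 9]
26. n4.idx = "y"  [if S.off then B.sig else "y"]
27. n1.sig = 22  [C.fin - 6]
28. n12.depth = 30  [terminal]
29. n0.pre = "rk"  ["rk"]
30. n0.off = false  [g.depth > 30]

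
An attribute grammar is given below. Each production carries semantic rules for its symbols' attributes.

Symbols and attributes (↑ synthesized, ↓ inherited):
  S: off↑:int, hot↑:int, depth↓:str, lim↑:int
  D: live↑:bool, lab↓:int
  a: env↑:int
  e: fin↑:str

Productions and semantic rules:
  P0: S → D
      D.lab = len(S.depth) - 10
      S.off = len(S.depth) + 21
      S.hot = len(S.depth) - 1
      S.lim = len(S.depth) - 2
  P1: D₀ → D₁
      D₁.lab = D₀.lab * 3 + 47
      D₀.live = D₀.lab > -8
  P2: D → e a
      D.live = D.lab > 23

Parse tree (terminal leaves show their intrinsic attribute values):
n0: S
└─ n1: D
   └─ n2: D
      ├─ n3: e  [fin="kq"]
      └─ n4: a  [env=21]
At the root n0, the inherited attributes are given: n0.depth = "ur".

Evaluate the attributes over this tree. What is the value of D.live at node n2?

1. n0.depth = "ur"  [given at root]
2. n1.lab = -8  [len(S.depth) - 10]
3. n2.lab = 23  [D₀.lab * 3 + 47]
4. n3.fin = "kq"  [terminal]
5. n4.env = 21  [terminal]
6. n2.live = false  [D.lab > 23]
7. n1.live = false  [D₀.lab > -8]
8. n0.off = 23  [len(S.depth) + 21]
9. n0.hot = 1  [len(S.depth) - 1]
10. n0.lim = 0  [len(S.depth) - 2]

false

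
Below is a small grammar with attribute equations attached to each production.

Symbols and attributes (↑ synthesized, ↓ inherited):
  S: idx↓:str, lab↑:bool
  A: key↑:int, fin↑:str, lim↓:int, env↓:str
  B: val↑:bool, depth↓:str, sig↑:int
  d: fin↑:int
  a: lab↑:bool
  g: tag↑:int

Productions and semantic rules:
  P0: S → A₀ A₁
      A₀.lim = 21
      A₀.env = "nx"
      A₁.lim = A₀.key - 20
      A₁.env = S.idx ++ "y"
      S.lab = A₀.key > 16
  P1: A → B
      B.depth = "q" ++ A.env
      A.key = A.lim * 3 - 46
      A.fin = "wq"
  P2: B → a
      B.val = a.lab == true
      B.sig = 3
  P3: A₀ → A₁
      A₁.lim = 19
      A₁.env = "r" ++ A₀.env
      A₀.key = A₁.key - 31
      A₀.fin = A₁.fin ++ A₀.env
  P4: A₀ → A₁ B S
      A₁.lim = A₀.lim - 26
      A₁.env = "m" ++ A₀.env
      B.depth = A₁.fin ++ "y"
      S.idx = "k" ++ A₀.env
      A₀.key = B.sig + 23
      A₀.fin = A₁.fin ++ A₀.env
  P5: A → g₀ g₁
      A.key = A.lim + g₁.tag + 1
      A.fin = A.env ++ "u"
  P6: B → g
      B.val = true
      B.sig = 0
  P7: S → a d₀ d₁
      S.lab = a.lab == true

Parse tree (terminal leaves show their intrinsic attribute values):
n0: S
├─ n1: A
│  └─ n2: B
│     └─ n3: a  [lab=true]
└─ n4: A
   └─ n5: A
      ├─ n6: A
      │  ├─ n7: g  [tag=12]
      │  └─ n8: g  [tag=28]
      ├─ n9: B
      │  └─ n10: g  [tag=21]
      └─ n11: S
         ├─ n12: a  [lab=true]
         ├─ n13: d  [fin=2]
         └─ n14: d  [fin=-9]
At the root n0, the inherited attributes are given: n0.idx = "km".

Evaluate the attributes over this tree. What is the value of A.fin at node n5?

1. n0.idx = "km"  [given at root]
2. n1.lim = 21  [21]
3. n1.env = "nx"  ["nx"]
4. n2.depth = "qnx"  ["q" ++ A.env]
5. n3.lab = true  [terminal]
6. n2.val = true  [a.lab == true]
7. n2.sig = 3  [3]
8. n1.key = 17  [A.lim * 3 - 46]
9. n1.fin = "wq"  ["wq"]
10. n4.lim = -3  [A₀.key - 20]
11. n4.env = "kmy"  [S.idx ++ "y"]
12. n5.lim = 19  [19]
13. n5.env = "rkmy"  ["r" ++ A₀.env]
14. n6.lim = -7  [A₀.lim - 26]
15. n6.env = "mrkmy"  ["m" ++ A₀.env]
16. n7.tag = 12  [terminal]
17. n8.tag = 28  [terminal]
18. n6.key = 22  [A.lim + g₁.tag + 1]
19. n6.fin = "mrkmyu"  [A.env ++ "u"]
20. n9.depth = "mrkmyuy"  [A₁.fin ++ "y"]
21. n10.tag = 21  [terminal]
22. n9.val = true  [true]
23. n9.sig = 0  [0]
24. n11.idx = "krkmy"  ["k" ++ A₀.env]
25. n12.lab = true  [terminal]
26. n13.fin = 2  [terminal]
27. n14.fin = -9  [terminal]
28. n11.lab = true  [a.lab == true]
29. n5.key = 23  [B.sig + 23]
30. n5.fin = "mrkmyurkmy"  [A₁.fin ++ A₀.env]
31. n4.key = -8  [A₁.key - 31]
32. n4.fin = "mrkmyurkmykmy"  [A₁.fin ++ A₀.env]
33. n0.lab = true  [A₀.key > 16]

"mrkmyurkmy"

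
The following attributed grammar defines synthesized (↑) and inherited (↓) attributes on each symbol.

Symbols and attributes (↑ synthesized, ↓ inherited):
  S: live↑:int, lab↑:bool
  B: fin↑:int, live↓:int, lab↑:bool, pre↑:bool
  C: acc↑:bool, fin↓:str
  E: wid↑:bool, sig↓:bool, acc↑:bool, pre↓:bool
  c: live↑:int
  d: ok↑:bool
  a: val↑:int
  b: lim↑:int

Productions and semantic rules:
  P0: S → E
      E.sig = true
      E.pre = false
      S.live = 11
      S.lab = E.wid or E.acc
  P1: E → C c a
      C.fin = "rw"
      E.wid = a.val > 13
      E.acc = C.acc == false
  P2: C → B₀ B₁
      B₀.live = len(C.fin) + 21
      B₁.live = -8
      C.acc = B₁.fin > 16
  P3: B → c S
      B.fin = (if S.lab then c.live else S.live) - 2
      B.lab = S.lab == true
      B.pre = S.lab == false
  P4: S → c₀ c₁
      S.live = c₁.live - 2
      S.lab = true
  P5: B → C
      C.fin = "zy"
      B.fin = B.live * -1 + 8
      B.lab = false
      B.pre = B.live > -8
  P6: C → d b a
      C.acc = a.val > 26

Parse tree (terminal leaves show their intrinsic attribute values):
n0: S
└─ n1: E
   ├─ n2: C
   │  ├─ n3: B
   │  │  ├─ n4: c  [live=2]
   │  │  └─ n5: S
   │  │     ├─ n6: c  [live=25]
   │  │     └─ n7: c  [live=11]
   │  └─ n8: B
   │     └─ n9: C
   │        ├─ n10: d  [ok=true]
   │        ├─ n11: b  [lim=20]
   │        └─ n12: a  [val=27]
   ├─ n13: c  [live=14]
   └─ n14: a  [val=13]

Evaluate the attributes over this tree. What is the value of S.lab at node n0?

true

1. n1.sig = true  [true]
2. n1.pre = false  [false]
3. n2.fin = "rw"  ["rw"]
4. n3.live = 23  [len(C.fin) + 21]
5. n4.live = 2  [terminal]
6. n6.live = 25  [terminal]
7. n7.live = 11  [terminal]
8. n5.live = 9  [c₁.live - 2]
9. n5.lab = true  [true]
10. n3.fin = 0  [(if S.lab then c.live else S.live) - 2]
11. n3.lab = true  [S.lab == true]
12. n3.pre = false  [S.lab == false]
13. n8.live = -8  [-8]
14. n9.fin = "zy"  ["zy"]
15. n10.ok = true  [terminal]
16. n11.lim = 20  [terminal]
17. n12.val = 27  [terminal]
18. n9.acc = true  [a.val > 26]
19. n8.fin = 16  [B.live * -1 + 8]
20. n8.lab = false  [false]
21. n8.pre = false  [B.live > -8]
22. n2.acc = false  [B₁.fin > 16]
23. n13.live = 14  [terminal]
24. n14.val = 13  [terminal]
25. n1.wid = false  [a.val > 13]
26. n1.acc = true  [C.acc == false]
27. n0.live = 11  [11]
28. n0.lab = true  [E.wid or E.acc]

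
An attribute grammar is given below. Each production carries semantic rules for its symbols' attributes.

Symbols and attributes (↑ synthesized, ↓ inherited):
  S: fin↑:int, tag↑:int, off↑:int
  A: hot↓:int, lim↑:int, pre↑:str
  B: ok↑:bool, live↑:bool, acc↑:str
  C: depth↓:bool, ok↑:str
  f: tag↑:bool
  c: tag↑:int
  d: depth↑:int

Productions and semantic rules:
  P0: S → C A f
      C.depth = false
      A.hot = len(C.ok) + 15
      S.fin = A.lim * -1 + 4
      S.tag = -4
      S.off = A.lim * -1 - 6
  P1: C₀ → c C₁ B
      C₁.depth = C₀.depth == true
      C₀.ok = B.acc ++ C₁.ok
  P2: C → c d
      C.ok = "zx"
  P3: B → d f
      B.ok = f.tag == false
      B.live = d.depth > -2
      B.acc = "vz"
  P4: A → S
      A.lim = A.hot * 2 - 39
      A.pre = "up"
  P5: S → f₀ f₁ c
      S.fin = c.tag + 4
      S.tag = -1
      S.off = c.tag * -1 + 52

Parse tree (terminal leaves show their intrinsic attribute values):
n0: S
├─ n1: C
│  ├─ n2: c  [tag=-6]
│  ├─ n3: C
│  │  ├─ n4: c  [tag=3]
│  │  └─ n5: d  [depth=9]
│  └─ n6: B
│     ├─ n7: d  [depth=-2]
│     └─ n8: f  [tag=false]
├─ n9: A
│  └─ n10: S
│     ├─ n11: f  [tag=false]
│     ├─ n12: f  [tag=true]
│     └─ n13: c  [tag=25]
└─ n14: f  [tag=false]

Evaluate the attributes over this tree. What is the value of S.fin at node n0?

1. n1.depth = false  [false]
2. n2.tag = -6  [terminal]
3. n3.depth = false  [C₀.depth == true]
4. n4.tag = 3  [terminal]
5. n5.depth = 9  [terminal]
6. n3.ok = "zx"  ["zx"]
7. n7.depth = -2  [terminal]
8. n8.tag = false  [terminal]
9. n6.ok = true  [f.tag == false]
10. n6.live = false  [d.depth > -2]
11. n6.acc = "vz"  ["vz"]
12. n1.ok = "vzzx"  [B.acc ++ C₁.ok]
13. n9.hot = 19  [len(C.ok) + 15]
14. n11.tag = false  [terminal]
15. n12.tag = true  [terminal]
16. n13.tag = 25  [terminal]
17. n10.fin = 29  [c.tag + 4]
18. n10.tag = -1  [-1]
19. n10.off = 27  [c.tag * -1 + 52]
20. n9.lim = -1  [A.hot * 2 - 39]
21. n9.pre = "up"  ["up"]
22. n14.tag = false  [terminal]
23. n0.fin = 5  [A.lim * -1 + 4]
24. n0.tag = -4  [-4]
25. n0.off = -5  [A.lim * -1 - 6]

5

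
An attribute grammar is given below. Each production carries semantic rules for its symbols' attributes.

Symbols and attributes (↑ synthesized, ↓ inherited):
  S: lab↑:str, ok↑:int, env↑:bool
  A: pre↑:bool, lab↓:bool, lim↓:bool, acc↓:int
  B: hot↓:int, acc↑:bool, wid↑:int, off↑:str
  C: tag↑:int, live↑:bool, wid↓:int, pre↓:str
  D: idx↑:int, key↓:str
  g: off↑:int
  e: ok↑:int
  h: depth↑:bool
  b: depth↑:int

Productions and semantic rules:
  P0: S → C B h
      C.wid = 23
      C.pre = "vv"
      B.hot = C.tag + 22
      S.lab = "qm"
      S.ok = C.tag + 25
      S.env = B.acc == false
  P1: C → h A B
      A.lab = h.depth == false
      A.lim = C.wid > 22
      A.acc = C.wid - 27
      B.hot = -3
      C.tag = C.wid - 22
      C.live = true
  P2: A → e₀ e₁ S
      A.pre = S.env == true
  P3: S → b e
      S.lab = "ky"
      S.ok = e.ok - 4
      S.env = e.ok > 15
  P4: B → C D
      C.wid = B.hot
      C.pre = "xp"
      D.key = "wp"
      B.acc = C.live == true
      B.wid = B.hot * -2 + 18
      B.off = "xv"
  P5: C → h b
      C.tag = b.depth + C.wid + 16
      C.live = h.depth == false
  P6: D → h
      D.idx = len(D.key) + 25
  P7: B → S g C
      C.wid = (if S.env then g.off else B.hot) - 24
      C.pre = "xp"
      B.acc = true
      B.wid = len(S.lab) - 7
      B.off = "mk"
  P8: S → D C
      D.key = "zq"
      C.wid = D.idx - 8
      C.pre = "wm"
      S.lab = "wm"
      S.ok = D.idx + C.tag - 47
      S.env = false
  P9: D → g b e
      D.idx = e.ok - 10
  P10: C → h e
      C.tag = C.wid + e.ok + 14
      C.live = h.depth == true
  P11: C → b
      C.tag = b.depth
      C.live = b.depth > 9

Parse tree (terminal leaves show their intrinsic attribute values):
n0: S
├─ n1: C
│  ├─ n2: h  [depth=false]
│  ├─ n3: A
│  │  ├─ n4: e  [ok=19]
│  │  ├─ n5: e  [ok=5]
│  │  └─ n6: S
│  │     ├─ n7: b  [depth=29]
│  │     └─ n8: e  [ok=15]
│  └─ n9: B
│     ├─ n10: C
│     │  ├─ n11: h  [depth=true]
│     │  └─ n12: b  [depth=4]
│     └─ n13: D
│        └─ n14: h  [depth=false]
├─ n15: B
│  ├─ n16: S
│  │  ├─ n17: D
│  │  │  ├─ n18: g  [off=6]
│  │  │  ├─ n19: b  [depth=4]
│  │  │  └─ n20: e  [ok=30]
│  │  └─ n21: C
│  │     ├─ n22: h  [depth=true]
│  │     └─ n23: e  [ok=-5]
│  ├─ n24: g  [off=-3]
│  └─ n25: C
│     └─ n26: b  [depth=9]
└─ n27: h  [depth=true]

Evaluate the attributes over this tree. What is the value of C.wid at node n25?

1. n1.wid = 23  [23]
2. n1.pre = "vv"  ["vv"]
3. n2.depth = false  [terminal]
4. n3.lab = true  [h.depth == false]
5. n3.lim = true  [C.wid > 22]
6. n3.acc = -4  [C.wid - 27]
7. n4.ok = 19  [terminal]
8. n5.ok = 5  [terminal]
9. n7.depth = 29  [terminal]
10. n8.ok = 15  [terminal]
11. n6.lab = "ky"  ["ky"]
12. n6.ok = 11  [e.ok - 4]
13. n6.env = false  [e.ok > 15]
14. n3.pre = false  [S.env == true]
15. n9.hot = -3  [-3]
16. n10.wid = -3  [B.hot]
17. n10.pre = "xp"  ["xp"]
18. n11.depth = true  [terminal]
19. n12.depth = 4  [terminal]
20. n10.tag = 17  [b.depth + C.wid + 16]
21. n10.live = false  [h.depth == false]
22. n13.key = "wp"  ["wp"]
23. n14.depth = false  [terminal]
24. n13.idx = 27  [len(D.key) + 25]
25. n9.acc = false  [C.live == true]
26. n9.wid = 24  [B.hot * -2 + 18]
27. n9.off = "xv"  ["xv"]
28. n1.tag = 1  [C.wid - 22]
29. n1.live = true  [true]
30. n15.hot = 23  [C.tag + 22]
31. n17.key = "zq"  ["zq"]
32. n18.off = 6  [terminal]
33. n19.depth = 4  [terminal]
34. n20.ok = 30  [terminal]
35. n17.idx = 20  [e.ok - 10]
36. n21.wid = 12  [D.idx - 8]
37. n21.pre = "wm"  ["wm"]
38. n22.depth = true  [terminal]
39. n23.ok = -5  [terminal]
40. n21.tag = 21  [C.wid + e.ok + 14]
41. n21.live = true  [h.depth == true]
42. n16.lab = "wm"  ["wm"]
43. n16.ok = -6  [D.idx + C.tag - 47]
44. n16.env = false  [false]
45. n24.off = -3  [terminal]
46. n25.wid = -1  [(if S.env then g.off else B.hot) - 24]
47. n25.pre = "xp"  ["xp"]
48. n26.depth = 9  [terminal]
49. n25.tag = 9  [b.depth]
50. n25.live = false  [b.depth > 9]
51. n15.acc = true  [true]
52. n15.wid = -5  [len(S.lab) - 7]
53. n15.off = "mk"  ["mk"]
54. n27.depth = true  [terminal]
55. n0.lab = "qm"  ["qm"]
56. n0.ok = 26  [C.tag + 25]
57. n0.env = false  [B.acc == false]

-1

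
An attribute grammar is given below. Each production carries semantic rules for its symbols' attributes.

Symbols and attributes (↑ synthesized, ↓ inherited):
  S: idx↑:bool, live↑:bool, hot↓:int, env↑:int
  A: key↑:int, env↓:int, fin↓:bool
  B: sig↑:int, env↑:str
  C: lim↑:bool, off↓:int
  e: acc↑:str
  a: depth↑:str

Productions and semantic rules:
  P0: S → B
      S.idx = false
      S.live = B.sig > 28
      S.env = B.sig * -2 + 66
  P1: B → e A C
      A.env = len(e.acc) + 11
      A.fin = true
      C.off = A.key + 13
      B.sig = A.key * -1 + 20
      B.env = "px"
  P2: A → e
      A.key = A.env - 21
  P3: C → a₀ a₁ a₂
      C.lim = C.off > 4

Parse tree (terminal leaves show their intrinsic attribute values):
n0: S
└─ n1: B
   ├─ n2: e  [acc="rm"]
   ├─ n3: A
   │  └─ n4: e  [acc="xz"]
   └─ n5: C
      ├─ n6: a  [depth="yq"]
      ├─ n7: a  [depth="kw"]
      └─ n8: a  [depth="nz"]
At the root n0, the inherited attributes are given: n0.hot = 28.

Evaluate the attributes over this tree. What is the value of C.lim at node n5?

1. n0.hot = 28  [given at root]
2. n2.acc = "rm"  [terminal]
3. n3.env = 13  [len(e.acc) + 11]
4. n3.fin = true  [true]
5. n4.acc = "xz"  [terminal]
6. n3.key = -8  [A.env - 21]
7. n5.off = 5  [A.key + 13]
8. n6.depth = "yq"  [terminal]
9. n7.depth = "kw"  [terminal]
10. n8.depth = "nz"  [terminal]
11. n5.lim = true  [C.off > 4]
12. n1.sig = 28  [A.key * -1 + 20]
13. n1.env = "px"  ["px"]
14. n0.idx = false  [false]
15. n0.live = false  [B.sig > 28]
16. n0.env = 10  [B.sig * -2 + 66]

true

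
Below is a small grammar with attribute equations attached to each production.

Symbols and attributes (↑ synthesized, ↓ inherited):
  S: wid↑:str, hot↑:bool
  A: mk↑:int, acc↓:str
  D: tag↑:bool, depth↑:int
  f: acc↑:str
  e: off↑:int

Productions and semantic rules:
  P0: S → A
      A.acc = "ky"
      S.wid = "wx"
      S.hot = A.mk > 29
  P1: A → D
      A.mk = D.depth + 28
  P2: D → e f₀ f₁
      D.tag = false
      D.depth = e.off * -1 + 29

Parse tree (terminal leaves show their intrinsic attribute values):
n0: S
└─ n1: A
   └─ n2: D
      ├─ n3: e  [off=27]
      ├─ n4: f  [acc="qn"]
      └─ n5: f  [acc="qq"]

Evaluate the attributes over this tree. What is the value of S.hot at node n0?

1. n1.acc = "ky"  ["ky"]
2. n3.off = 27  [terminal]
3. n4.acc = "qn"  [terminal]
4. n5.acc = "qq"  [terminal]
5. n2.tag = false  [false]
6. n2.depth = 2  [e.off * -1 + 29]
7. n1.mk = 30  [D.depth + 28]
8. n0.wid = "wx"  ["wx"]
9. n0.hot = true  [A.mk > 29]

true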